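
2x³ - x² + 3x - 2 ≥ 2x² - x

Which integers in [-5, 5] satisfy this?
Holds for: {1, 2, 3, 4, 5}
Fails for: {-5, -4, -3, -2, -1, 0}

Answer: {1, 2, 3, 4, 5}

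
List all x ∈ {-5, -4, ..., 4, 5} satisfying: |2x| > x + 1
Holds for: {-5, -4, -3, -2, -1, 2, 3, 4, 5}
Fails for: {0, 1}

Answer: {-5, -4, -3, -2, -1, 2, 3, 4, 5}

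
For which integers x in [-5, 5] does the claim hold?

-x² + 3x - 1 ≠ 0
Track d = LHS − RHS over the integers in [-5, 5]. Equality would need d = 0, but d changes sign only between consecutive integers, jumping over 0:
x = 0: LHS = -0² + 3·0 - 1 = -1; -1 ≠ 0 — holds  (d = -1)
x = 1: LHS = -1² + 3·1 - 1 = 1; 1 ≠ 0 — holds  (d = 1)
x = 2: LHS = -2² + 3·2 - 1 = 1; 1 ≠ 0 — holds  (d = 1)
x = 3: LHS = -3² + 3·3 - 1 = -1; -1 ≠ 0 — holds  (d = -1)
Away from these crossings d keeps a constant sign, and checking every integer in [-5, 5] confirms d ≠ 0 throughout. Hence the two sides are never equal, so the relation holds for every integer in [-5, 5].

Answer: All integers in [-5, 5]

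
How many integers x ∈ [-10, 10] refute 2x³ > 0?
Counterexamples in [-10, 10]: {-10, -9, -8, -7, -6, -5, -4, -3, -2, -1, 0}.

Counting them gives 11 values.

Answer: 11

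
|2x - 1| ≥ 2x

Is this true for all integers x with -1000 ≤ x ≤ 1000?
The claim fails at x = 1:
x = 1: LHS = |2·1 - 1| = |1| = 1, RHS = 2·1 = 2; 1 ≥ 2 — FAILS

Because a single integer refutes it, the statement is false.

Answer: False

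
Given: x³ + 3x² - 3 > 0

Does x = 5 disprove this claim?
Substitute x = 5 into the relation:
x = 5: LHS = 5³ + 3·5² - 3 = 197; 197 > 0 — holds

The claim holds here, so x = 5 is not a counterexample. (A counterexample exists elsewhere, e.g. x = 0.)

Answer: No, x = 5 is not a counterexample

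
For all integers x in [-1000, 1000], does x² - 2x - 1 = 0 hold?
The claim fails at x = 0:
x = 0: LHS = 0² - 2·0 - 1 = -1; -1 = 0 — FAILS

Because a single integer refutes it, the statement is false.

Answer: False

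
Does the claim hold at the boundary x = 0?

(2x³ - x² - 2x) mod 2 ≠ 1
x = 0: LHS = (2·0³ - 0² - 2·0) mod 2 = 0 mod 2 = 0; 0 ≠ 1 — holds

The relation is satisfied at x = 0.

Answer: Yes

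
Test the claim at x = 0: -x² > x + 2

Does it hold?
x = 0: LHS = -0² = 0, RHS = 0 + 2 = 2; 0 > 2 — FAILS

The relation fails at x = 0, so x = 0 is a counterexample.

Answer: No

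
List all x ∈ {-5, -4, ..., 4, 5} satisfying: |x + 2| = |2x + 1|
Holds for: {-1, 1}
Fails for: {-5, -4, -3, -2, 0, 2, 3, 4, 5}

Answer: {-1, 1}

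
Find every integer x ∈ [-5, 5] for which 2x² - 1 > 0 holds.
Holds for: {-5, -4, -3, -2, -1, 1, 2, 3, 4, 5}
Fails for: {0}

Answer: {-5, -4, -3, -2, -1, 1, 2, 3, 4, 5}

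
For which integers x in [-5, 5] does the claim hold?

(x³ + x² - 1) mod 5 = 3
For a polynomial with integer coefficients, its value mod 5 depends only on x mod 5, so it suffices to check one representative of each residue class, x = 0, 1, 2, 3, 4:
x = 0: LHS = (0³ + 0² - 1) mod 5 = (-1) mod 5 = 4; 4 = 3 — FAILS
x = 1: LHS = (1³ + 1² - 1) mod 5 = 1 mod 5 = 1; 1 = 3 — FAILS
x = 2: LHS = (2³ + 2² - 1) mod 5 = 11 mod 5 = 1; 1 = 3 — FAILS
x = 3: LHS = (3³ + 3² - 1) mod 5 = 35 mod 5 = 0; 0 = 3 — FAILS
x = 4: LHS = (4³ + 4² - 1) mod 5 = 79 mod 5 = 4; 4 = 3 — FAILS
The relation fails in every residue class, so the claimed relation (=) fails for every integer in [-5, 5].

Answer: None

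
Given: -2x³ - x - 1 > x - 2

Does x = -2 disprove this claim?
Substitute x = -2 into the relation:
x = -2: LHS = -2·(-2)³ - (-2) - 1 = 17, RHS = (-2) - 2 = -4; 17 > -4 — holds

The claim holds here, so x = -2 is not a counterexample. (A counterexample exists elsewhere, e.g. x = 1.)

Answer: No, x = -2 is not a counterexample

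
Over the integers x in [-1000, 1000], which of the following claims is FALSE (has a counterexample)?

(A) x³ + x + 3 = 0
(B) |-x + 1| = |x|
(A) x = 0: LHS = 0³ + 0 + 3 = 3; 3 = 0 — FAILS
(B) x = 0: LHS = |-0 + 1| = |1| = 1, RHS = |0| = 0; 1 = 0 — FAILS

Answer: Both A and B are false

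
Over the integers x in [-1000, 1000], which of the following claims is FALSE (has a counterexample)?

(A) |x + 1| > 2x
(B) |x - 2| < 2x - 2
(A) x = 1: LHS = |1 + 1| = |2| = 2, RHS = 2·1 = 2; 2 > 2 — FAILS
(B) x = 0: LHS = |0 - 2| = |-2| = 2, RHS = 2·0 - 2 = -2; 2 < -2 — FAILS

Answer: Both A and B are false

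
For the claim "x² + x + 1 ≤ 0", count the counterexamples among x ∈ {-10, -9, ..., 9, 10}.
Counterexamples in [-10, 10]: {-10, -9, -8, -7, -6, -5, -4, -3, -2, -1, 0, 1, 2, 3, 4, 5, 6, 7, 8, 9, 10}.

Counting them gives 21 values.

Answer: 21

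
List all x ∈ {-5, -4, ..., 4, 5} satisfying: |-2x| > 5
Holds for: {-5, -4, -3, 3, 4, 5}
Fails for: {-2, -1, 0, 1, 2}

Answer: {-5, -4, -3, 3, 4, 5}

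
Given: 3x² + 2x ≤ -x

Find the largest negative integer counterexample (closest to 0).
Testing negative integers from -1 downward:
x = -1: LHS = 3·(-1)² + 2·(-1) = 1, RHS = -(-1) = 1; 1 ≤ 1 — holds
x = -2: LHS = 3·(-2)² + 2·(-2) = 8, RHS = -(-2) = 2; 8 ≤ 2 — FAILS  ← closest negative counterexample to 0

Answer: x = -2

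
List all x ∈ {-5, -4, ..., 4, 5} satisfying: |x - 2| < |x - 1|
Holds for: {2, 3, 4, 5}
Fails for: {-5, -4, -3, -2, -1, 0, 1}

Answer: {2, 3, 4, 5}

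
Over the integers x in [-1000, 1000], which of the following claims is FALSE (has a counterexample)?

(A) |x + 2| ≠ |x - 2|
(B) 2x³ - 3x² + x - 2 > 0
(A) x = 0: LHS = |0 + 2| = |2| = 2, RHS = |0 - 2| = |-2| = 2; 2 ≠ 2 — FAILS
(B) x = 0: LHS = 2·0³ - 3·0² + 0 - 2 = -2; -2 > 0 — FAILS

Answer: Both A and B are false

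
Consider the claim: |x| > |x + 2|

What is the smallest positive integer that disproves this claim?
Testing positive integers:
x = 1: LHS = |1| = 1, RHS = |1 + 2| = |3| = 3; 1 > 3 — FAILS  ← smallest positive counterexample

Answer: x = 1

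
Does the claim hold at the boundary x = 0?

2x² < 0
x = 0: LHS = 2·0² = 0; 0 < 0 — FAILS

The relation fails at x = 0, so x = 0 is a counterexample.

Answer: No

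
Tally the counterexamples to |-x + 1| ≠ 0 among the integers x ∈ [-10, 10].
Counterexamples in [-10, 10]: {1}.

Counting them gives 1 values.

Answer: 1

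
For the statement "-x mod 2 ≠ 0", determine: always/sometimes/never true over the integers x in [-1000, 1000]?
Holds at x = 1: LHS = (-1) mod 2 = 1; 1 ≠ 0 — holds
Fails at x = 0: LHS = (-0) mod 2 = 0 mod 2 = 0; 0 ≠ 0 — FAILS
It is satisfied by some integers in the range but not all.

Answer: Sometimes true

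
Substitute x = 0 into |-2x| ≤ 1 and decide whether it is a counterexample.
Substitute x = 0 into the relation:
x = 0: LHS = |-2·0| = |0| = 0; 0 ≤ 1 — holds

The claim holds here, so x = 0 is not a counterexample. (A counterexample exists elsewhere, e.g. x = 1.)

Answer: No, x = 0 is not a counterexample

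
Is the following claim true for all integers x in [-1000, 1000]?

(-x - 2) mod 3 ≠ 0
The claim fails at x = 1:
x = 1: LHS = (-1 - 2) mod 3 = (-3) mod 3 = 0; 0 ≠ 0 — FAILS

Because a single integer refutes it, the statement is false.

Answer: False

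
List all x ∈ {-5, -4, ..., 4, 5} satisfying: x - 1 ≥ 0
Holds for: {1, 2, 3, 4, 5}
Fails for: {-5, -4, -3, -2, -1, 0}

Answer: {1, 2, 3, 4, 5}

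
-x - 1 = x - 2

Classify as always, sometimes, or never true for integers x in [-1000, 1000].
Track d = LHS − RHS over the integers in [-1000, 1000]. Equality would need d = 0, but d changes sign only between consecutive integers, jumping over 0:
x = 0: LHS = -0 - 1 = -1, RHS = 0 - 2 = -2; -1 = -2 — FAILS  (d = 1)
x = 1: LHS = -1 - 1 = -2, RHS = 1 - 2 = -1; -2 = -1 — FAILS  (d = -1)
Away from these crossings d keeps a constant sign, and checking every integer in [-1000, 1000] confirms d ≠ 0 throughout. Hence the two sides are never equal, so the claimed relation (=) fails for every integer in [-1000, 1000].

No integer in the range satisfies it.

Answer: Never true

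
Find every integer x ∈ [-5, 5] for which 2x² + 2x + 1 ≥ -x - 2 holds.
Over all integers in [-5, 5], LHS − RHS is smallest at x = -1, where it equals 2:
x = -1: LHS = 2·(-1)² + 2·(-1) + 1 = 1, RHS = -(-1) - 2 = -1; 1 ≥ -1 — holds
At the ends of the range:
x = -5: LHS = 2·(-5)² + 2·(-5) + 1 = 41, RHS = -(-5) - 2 = 3; 41 ≥ 3 — holds
x = 5: LHS = 2·5² + 2·5 + 1 = 61, RHS = -5 - 2 = -7; 61 ≥ -7 — holds
Hence LHS − RHS is never negative, i.e. LHS ≥ RHS throughout, so the relation holds for every integer in [-5, 5].

Answer: All integers in [-5, 5]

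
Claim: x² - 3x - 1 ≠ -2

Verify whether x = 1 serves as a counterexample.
Substitute x = 1 into the relation:
x = 1: LHS = 1² - 3·1 - 1 = -3; -3 ≠ -2 — holds

The relation holds at x = 1, so it is not a counterexample.

Answer: No, x = 1 is not a counterexample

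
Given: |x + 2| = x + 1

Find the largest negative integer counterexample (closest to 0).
Testing negative integers from -1 downward:
x = -1: LHS = |(-1) + 2| = |1| = 1, RHS = (-1) + 1 = 0; 1 = 0 — FAILS  ← closest negative counterexample to 0

Answer: x = -1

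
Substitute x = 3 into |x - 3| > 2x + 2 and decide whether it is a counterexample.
Substitute x = 3 into the relation:
x = 3: LHS = |3 - 3| = |0| = 0, RHS = 2·3 + 2 = 8; 0 > 8 — FAILS

Since the claim fails at x = 3, this value is a counterexample.

Answer: Yes, x = 3 is a counterexample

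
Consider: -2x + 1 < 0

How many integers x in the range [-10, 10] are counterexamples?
Counterexamples in [-10, 10]: {-10, -9, -8, -7, -6, -5, -4, -3, -2, -1, 0}.

Counting them gives 11 values.

Answer: 11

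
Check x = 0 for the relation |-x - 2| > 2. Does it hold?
x = 0: LHS = |-0 - 2| = |-2| = 2; 2 > 2 — FAILS

The relation fails at x = 0, so x = 0 is a counterexample.

Answer: No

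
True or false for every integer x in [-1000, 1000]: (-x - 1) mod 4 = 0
The claim fails at x = 0:
x = 0: LHS = (-0 - 1) mod 4 = (-1) mod 4 = 3; 3 = 0 — FAILS

Because a single integer refutes it, the statement is false.

Answer: False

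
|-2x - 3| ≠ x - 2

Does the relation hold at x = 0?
x = 0: LHS = |-2·0 - 3| = |-3| = 3, RHS = 0 - 2 = -2; 3 ≠ -2 — holds

The relation is satisfied at x = 0.

Answer: Yes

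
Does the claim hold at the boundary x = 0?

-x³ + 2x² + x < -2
x = 0: LHS = -0³ + 2·0² + 0 = 0; 0 < -2 — FAILS

The relation fails at x = 0, so x = 0 is a counterexample.

Answer: No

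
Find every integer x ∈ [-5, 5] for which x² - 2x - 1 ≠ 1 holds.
Track d = LHS − RHS over the integers in [-5, 5]. Equality would need d = 0, but d changes sign only between consecutive integers, jumping over 0:
x = -1: LHS = (-1)² - 2·(-1) - 1 = 2; 2 ≠ 1 — holds  (d = 1)
x = 0: LHS = 0² - 2·0 - 1 = -1; -1 ≠ 1 — holds  (d = -2)
x = 2: LHS = 2² - 2·2 - 1 = -1; -1 ≠ 1 — holds  (d = -2)
x = 3: LHS = 3² - 2·3 - 1 = 2; 2 ≠ 1 — holds  (d = 1)
Away from these crossings d keeps a constant sign, and checking every integer in [-5, 5] confirms d ≠ 0 throughout. Hence the two sides are never equal, so the relation holds for every integer in [-5, 5].

Answer: All integers in [-5, 5]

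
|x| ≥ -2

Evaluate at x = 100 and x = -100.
x = 100: LHS = |100| = 100; 100 ≥ -2 — holds
x = -100: LHS = |-100| = 100; 100 ≥ -2 — holds

Answer: Yes, holds for both x = 100 and x = -100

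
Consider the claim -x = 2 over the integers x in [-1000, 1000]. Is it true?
The claim fails at x = 0:
x = 0: LHS = -0 = 0; 0 = 2 — FAILS

Because a single integer refutes it, the statement is false.

Answer: False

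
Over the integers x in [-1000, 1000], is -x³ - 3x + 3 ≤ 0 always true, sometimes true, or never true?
Holds at x = 1: LHS = -1³ - 3·1 + 3 = -1; -1 ≤ 0 — holds
Fails at x = 0: LHS = -0³ - 3·0 + 3 = 3; 3 ≤ 0 — FAILS
It is satisfied by some integers in the range but not all.

Answer: Sometimes true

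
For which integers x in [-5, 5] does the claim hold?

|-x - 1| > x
Over all integers in [-5, 5], LHS − RHS is smallest at x = 0, where it equals 1:
x = 0: LHS = |-0 - 1| = |-1| = 1; 1 > 0 — holds
At the ends of the range:
x = -5: LHS = |-(-5) - 1| = |4| = 4; 4 > -5 — holds
x = 5: LHS = |-5 - 1| = |-6| = 6; 6 > 5 — holds
Hence LHS − RHS is never zero or negative, i.e. LHS > RHS throughout, so the relation holds for every integer in [-5, 5].

Answer: All integers in [-5, 5]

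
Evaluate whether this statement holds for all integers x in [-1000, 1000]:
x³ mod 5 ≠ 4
The claim fails at x = -1:
x = -1: LHS = ((-1)³) mod 5 = (-1) mod 5 = 4; 4 ≠ 4 — FAILS

Because a single integer refutes it, the statement is false.

Answer: False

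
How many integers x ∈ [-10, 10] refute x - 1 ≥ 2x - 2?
Counterexamples in [-10, 10]: {2, 3, 4, 5, 6, 7, 8, 9, 10}.

Counting them gives 9 values.

Answer: 9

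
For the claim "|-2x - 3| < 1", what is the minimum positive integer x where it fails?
Testing positive integers:
x = 1: LHS = |-2·1 - 3| = |-5| = 5; 5 < 1 — FAILS  ← smallest positive counterexample

Answer: x = 1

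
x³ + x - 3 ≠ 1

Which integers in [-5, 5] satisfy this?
Track d = LHS − RHS over the integers in [-5, 5]. Equality would need d = 0, but d changes sign only between consecutive integers, jumping over 0:
x = 1: LHS = 1³ + 1 - 3 = -1; -1 ≠ 1 — holds  (d = -2)
x = 2: LHS = 2³ + 2 - 3 = 7; 7 ≠ 1 — holds  (d = 6)
Away from these crossings d keeps a constant sign, and checking every integer in [-5, 5] confirms d ≠ 0 throughout. Hence the two sides are never equal, so the relation holds for every integer in [-5, 5].

Answer: All integers in [-5, 5]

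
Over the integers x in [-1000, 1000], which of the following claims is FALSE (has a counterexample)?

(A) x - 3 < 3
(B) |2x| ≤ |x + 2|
(A) x = 6: LHS = 6 - 3 = 3; 3 < 3 — FAILS
(B) x = -1: LHS = |2·(-1)| = |-2| = 2, RHS = |(-1) + 2| = |1| = 1; 2 ≤ 1 — FAILS

Answer: Both A and B are false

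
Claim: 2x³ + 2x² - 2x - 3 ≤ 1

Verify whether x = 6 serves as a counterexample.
Substitute x = 6 into the relation:
x = 6: LHS = 2·6³ + 2·6² - 2·6 - 3 = 489; 489 ≤ 1 — FAILS

Since the claim fails at x = 6, this value is a counterexample.

Answer: Yes, x = 6 is a counterexample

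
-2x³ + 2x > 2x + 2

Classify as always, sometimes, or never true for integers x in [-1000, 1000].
Holds at x = -2: LHS = -2·(-2)³ + 2·(-2) = 12, RHS = 2·(-2) + 2 = -2; 12 > -2 — holds
Fails at x = 0: LHS = -2·0³ + 2·0 = 0, RHS = 2·0 + 2 = 2; 0 > 2 — FAILS
It is satisfied by some integers in the range but not all.

Answer: Sometimes true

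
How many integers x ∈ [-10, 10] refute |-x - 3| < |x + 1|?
Counterexamples in [-10, 10]: {-2, -1, 0, 1, 2, 3, 4, 5, 6, 7, 8, 9, 10}.

Counting them gives 13 values.

Answer: 13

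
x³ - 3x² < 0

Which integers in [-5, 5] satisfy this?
Holds for: {-5, -4, -3, -2, -1, 1, 2}
Fails for: {0, 3, 4, 5}

Answer: {-5, -4, -3, -2, -1, 1, 2}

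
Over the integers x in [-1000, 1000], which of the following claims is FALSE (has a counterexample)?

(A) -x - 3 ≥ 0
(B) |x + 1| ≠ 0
(A) x = 0: LHS = -0 - 3 = -3; -3 ≥ 0 — FAILS
(B) x = -1: LHS = |(-1) + 1| = |0| = 0; 0 ≠ 0 — FAILS

Answer: Both A and B are false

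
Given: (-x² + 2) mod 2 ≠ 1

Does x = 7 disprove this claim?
Substitute x = 7 into the relation:
x = 7: LHS = (-7² + 2) mod 2 = (-47) mod 2 = 1; 1 ≠ 1 — FAILS

Since the claim fails at x = 7, this value is a counterexample.

Answer: Yes, x = 7 is a counterexample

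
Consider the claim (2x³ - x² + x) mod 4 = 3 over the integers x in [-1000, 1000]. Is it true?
The claim fails at x = 0:
x = 0: LHS = (2·0³ - 0² + 0) mod 4 = 0 mod 4 = 0; 0 = 3 — FAILS

Because a single integer refutes it, the statement is false.

Answer: False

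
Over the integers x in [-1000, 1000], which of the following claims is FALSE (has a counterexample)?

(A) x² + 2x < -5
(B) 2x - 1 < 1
(A) x = 0: LHS = 0² + 2·0 = 0; 0 < -5 — FAILS
(B) x = 1: LHS = 2·1 - 1 = 1; 1 < 1 — FAILS

Answer: Both A and B are false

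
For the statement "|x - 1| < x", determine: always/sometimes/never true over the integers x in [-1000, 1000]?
Holds at x = 1: LHS = |1 - 1| = |0| = 0; 0 < 1 — holds
Fails at x = 0: LHS = |0 - 1| = |-1| = 1; 1 < 0 — FAILS
It is satisfied by some integers in the range but not all.

Answer: Sometimes true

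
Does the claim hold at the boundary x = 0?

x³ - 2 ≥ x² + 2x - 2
x = 0: LHS = 0³ - 2 = -2, RHS = 0² + 2·0 - 2 = -2; -2 ≥ -2 — holds

The relation is satisfied at x = 0.

Answer: Yes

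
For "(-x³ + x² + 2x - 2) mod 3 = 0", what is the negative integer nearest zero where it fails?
Testing negative integers from -1 downward:
x = -1: LHS = (-(-1)³ + (-1)² + 2·(-1) - 2) mod 3 = (-2) mod 3 = 1; 1 = 0 — FAILS  ← closest negative counterexample to 0

Answer: x = -1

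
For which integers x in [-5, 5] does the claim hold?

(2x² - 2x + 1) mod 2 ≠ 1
For a polynomial with integer coefficients, its value mod 2 depends only on x mod 2, so it suffices to check one representative of each residue class, x = 0, 1:
x = 0: LHS = (2·0² - 2·0 + 1) mod 2 = 1 mod 2 = 1; 1 ≠ 1 — FAILS
x = 1: LHS = (2·1² - 2·1 + 1) mod 2 = 1 mod 2 = 1; 1 ≠ 1 — FAILS
The relation fails in every residue class, so the claimed relation (≠) fails for every integer in [-5, 5].

Answer: None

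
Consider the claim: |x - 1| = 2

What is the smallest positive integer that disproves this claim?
Testing positive integers:
x = 1: LHS = |1 - 1| = |0| = 0; 0 = 2 — FAILS  ← smallest positive counterexample

Answer: x = 1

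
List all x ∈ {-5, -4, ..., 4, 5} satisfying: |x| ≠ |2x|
Holds for: {-5, -4, -3, -2, -1, 1, 2, 3, 4, 5}
Fails for: {0}

Answer: {-5, -4, -3, -2, -1, 1, 2, 3, 4, 5}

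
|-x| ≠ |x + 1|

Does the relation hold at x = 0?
x = 0: LHS = |-0| = |0| = 0, RHS = |0 + 1| = |1| = 1; 0 ≠ 1 — holds

The relation is satisfied at x = 0.

Answer: Yes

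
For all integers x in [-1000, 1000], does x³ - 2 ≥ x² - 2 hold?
The claim fails at x = -1:
x = -1: LHS = (-1)³ - 2 = -3, RHS = (-1)² - 2 = -1; -3 ≥ -1 — FAILS

Because a single integer refutes it, the statement is false.

Answer: False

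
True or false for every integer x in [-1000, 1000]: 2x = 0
The claim fails at x = 1:
x = 1: LHS = 2·1 = 2; 2 = 0 — FAILS

Because a single integer refutes it, the statement is false.

Answer: False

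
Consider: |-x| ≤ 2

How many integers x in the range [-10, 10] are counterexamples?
Counterexamples in [-10, 10]: {-10, -9, -8, -7, -6, -5, -4, -3, 3, 4, 5, 6, 7, 8, 9, 10}.

Counting them gives 16 values.

Answer: 16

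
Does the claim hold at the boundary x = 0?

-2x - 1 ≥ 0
x = 0: LHS = -2·0 - 1 = -1; -1 ≥ 0 — FAILS

The relation fails at x = 0, so x = 0 is a counterexample.

Answer: No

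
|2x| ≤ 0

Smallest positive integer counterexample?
Testing positive integers:
x = 1: LHS = |2·1| = |2| = 2; 2 ≤ 0 — FAILS  ← smallest positive counterexample

Answer: x = 1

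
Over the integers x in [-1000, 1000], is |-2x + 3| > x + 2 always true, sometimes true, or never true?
Holds at x = 0: LHS = |-2·0 + 3| = |3| = 3, RHS = 0 + 2 = 2; 3 > 2 — holds
Fails at x = 1: LHS = |-2·1 + 3| = |1| = 1, RHS = 1 + 2 = 3; 1 > 3 — FAILS
It is satisfied by some integers in the range but not all.

Answer: Sometimes true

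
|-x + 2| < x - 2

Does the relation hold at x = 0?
x = 0: LHS = |-0 + 2| = |2| = 2, RHS = 0 - 2 = -2; 2 < -2 — FAILS

The relation fails at x = 0, so x = 0 is a counterexample.

Answer: No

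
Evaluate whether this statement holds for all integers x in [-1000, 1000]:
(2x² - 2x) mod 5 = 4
The claim fails at x = 0:
x = 0: LHS = (2·0² - 2·0) mod 5 = 0 mod 5 = 0; 0 = 4 — FAILS

Because a single integer refutes it, the statement is false.

Answer: False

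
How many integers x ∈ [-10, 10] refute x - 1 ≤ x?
Over all integers in [-10, 10], LHS − RHS is largest at x = 0, where it equals -1:
x = 0: LHS = 0 - 1 = -1; -1 ≤ 0 — holds
At the ends of the range:
x = -10: LHS = (-10) - 1 = -11; -11 ≤ -10 — holds
x = 10: LHS = 10 - 1 = 9; 9 ≤ 10 — holds
Hence LHS − RHS is never positive, i.e. LHS ≤ RHS throughout, so the relation holds for every integer in [-10, 10].

No counterexample appears in that range.

Answer: 0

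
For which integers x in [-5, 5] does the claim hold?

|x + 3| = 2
Holds for: {-5, -1}
Fails for: {-4, -3, -2, 0, 1, 2, 3, 4, 5}

Answer: {-5, -1}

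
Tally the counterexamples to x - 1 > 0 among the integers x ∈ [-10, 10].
Counterexamples in [-10, 10]: {-10, -9, -8, -7, -6, -5, -4, -3, -2, -1, 0, 1}.

Counting them gives 12 values.

Answer: 12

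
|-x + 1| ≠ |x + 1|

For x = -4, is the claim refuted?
Substitute x = -4 into the relation:
x = -4: LHS = |-(-4) + 1| = |5| = 5, RHS = |(-4) + 1| = |-3| = 3; 5 ≠ 3 — holds

The claim holds here, so x = -4 is not a counterexample. (A counterexample exists elsewhere, e.g. x = 0.)

Answer: No, x = -4 is not a counterexample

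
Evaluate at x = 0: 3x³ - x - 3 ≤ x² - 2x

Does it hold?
x = 0: LHS = 3·0³ - 0 - 3 = -3, RHS = 0² - 2·0 = 0; -3 ≤ 0 — holds

The relation is satisfied at x = 0.

Answer: Yes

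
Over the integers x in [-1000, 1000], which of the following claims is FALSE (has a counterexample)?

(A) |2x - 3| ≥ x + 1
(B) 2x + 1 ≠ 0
(A) x = 1: LHS = |2·1 - 3| = |-1| = 1, RHS = 1 + 1 = 2; 1 ≥ 2 — FAILS

(B) Track d = LHS − RHS over the integers in [-1000, 1000]. Equality would need d = 0, but d changes sign only between consecutive integers, jumping over 0:
x = -1: LHS = 2·(-1) + 1 = -1; -1 ≠ 0 — holds  (d = -1)
x = 0: LHS = 2·0 + 1 = 1; 1 ≠ 0 — holds  (d = 1)
Away from these crossings d keeps a constant sign, and checking every integer in [-1000, 1000] confirms d ≠ 0 throughout. Hence the two sides are never equal, so the relation holds for every integer in [-1000, 1000].

Only (A) has a counterexample.

Answer: A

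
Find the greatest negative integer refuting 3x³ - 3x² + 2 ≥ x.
Testing negative integers from -1 downward:
x = -1: LHS = 3·(-1)³ - 3·(-1)² + 2 = -4; -4 ≥ -1 — FAILS  ← closest negative counterexample to 0

Answer: x = -1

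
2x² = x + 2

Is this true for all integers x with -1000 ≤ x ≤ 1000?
The claim fails at x = 0:
x = 0: LHS = 2·0² = 0, RHS = 0 + 2 = 2; 0 = 2 — FAILS

Because a single integer refutes it, the statement is false.

Answer: False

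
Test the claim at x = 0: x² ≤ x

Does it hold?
x = 0: LHS = 0² = 0; 0 ≤ 0 — holds

The relation is satisfied at x = 0.

Answer: Yes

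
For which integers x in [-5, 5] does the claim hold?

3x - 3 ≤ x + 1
Holds for: {-5, -4, -3, -2, -1, 0, 1, 2}
Fails for: {3, 4, 5}

Answer: {-5, -4, -3, -2, -1, 0, 1, 2}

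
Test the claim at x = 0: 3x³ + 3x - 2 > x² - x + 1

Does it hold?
x = 0: LHS = 3·0³ + 3·0 - 2 = -2, RHS = 0² - 0 + 1 = 1; -2 > 1 — FAILS

The relation fails at x = 0, so x = 0 is a counterexample.

Answer: No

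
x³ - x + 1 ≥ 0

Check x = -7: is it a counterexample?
Substitute x = -7 into the relation:
x = -7: LHS = (-7)³ - (-7) + 1 = -335; -335 ≥ 0 — FAILS

Since the claim fails at x = -7, this value is a counterexample.

Answer: Yes, x = -7 is a counterexample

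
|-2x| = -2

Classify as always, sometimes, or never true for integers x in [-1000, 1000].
An absolute value is never negative, so the left side is ≥ 0 for every x, while the right side is -2. Tightest case in [-1000, 1000] is x = 0:
x = 0: LHS = |-2·0| = |0| = 0; 0 = -2 — FAILS
Hence LHS − RHS is never 0, i.e. the two sides are never equal, so the claimed relation (=) fails for every integer in [-1000, 1000].

No integer in the range satisfies it.

Answer: Never true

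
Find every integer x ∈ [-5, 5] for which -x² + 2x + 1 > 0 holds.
Holds for: {0, 1, 2}
Fails for: {-5, -4, -3, -2, -1, 3, 4, 5}

Answer: {0, 1, 2}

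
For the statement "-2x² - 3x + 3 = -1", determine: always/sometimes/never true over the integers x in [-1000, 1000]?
Track d = LHS − RHS over the integers in [-1000, 1000]. Equality would need d = 0, but d changes sign only between consecutive integers, jumping over 0:
x = -3: LHS = -2·(-3)² - 3·(-3) + 3 = -6; -6 = -1 — FAILS  (d = -5)
x = -2: LHS = -2·(-2)² - 3·(-2) + 3 = 1; 1 = -1 — FAILS  (d = 2)
x = 0: LHS = -2·0² - 3·0 + 3 = 3; 3 = -1 — FAILS  (d = 4)
x = 1: LHS = -2·1² - 3·1 + 3 = -2; -2 = -1 — FAILS  (d = -1)
Away from these crossings d keeps a constant sign, and checking every integer in [-1000, 1000] confirms d ≠ 0 throughout. Hence the two sides are never equal, so the claimed relation (=) fails for every integer in [-1000, 1000].

No integer in the range satisfies it.

Answer: Never true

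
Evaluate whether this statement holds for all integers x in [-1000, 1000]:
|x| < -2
The claim fails at x = 0:
x = 0: LHS = |0| = 0; 0 < -2 — FAILS

Because a single integer refutes it, the statement is false.

Answer: False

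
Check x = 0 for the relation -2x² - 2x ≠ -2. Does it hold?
x = 0: LHS = -2·0² - 2·0 = 0; 0 ≠ -2 — holds

The relation is satisfied at x = 0.

Answer: Yes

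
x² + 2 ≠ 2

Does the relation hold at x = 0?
x = 0: LHS = 0² + 2 = 2; 2 ≠ 2 — FAILS

The relation fails at x = 0, so x = 0 is a counterexample.

Answer: No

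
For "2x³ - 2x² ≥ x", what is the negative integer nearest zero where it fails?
Testing negative integers from -1 downward:
x = -1: LHS = 2·(-1)³ - 2·(-1)² = -4; -4 ≥ -1 — FAILS  ← closest negative counterexample to 0

Answer: x = -1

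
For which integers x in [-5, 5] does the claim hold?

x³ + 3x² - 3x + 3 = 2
Track d = LHS − RHS over the integers in [-5, 5]. Equality would need d = 0, but d changes sign only between consecutive integers, jumping over 0:
x = -4: LHS = (-4)³ + 3·(-4)² - 3·(-4) + 3 = -1; -1 = 2 — FAILS  (d = -3)
x = -3: LHS = (-3)³ + 3·(-3)² - 3·(-3) + 3 = 12; 12 = 2 — FAILS  (d = 10)
Away from these crossings d keeps a constant sign, and checking every integer in [-5, 5] confirms d ≠ 0 throughout. Hence the two sides are never equal, so the claimed relation (=) fails for every integer in [-5, 5].

Answer: None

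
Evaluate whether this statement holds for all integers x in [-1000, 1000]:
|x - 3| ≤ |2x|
The claim fails at x = 0:
x = 0: LHS = |0 - 3| = |-3| = 3, RHS = |2·0| = |0| = 0; 3 ≤ 0 — FAILS

Because a single integer refutes it, the statement is false.

Answer: False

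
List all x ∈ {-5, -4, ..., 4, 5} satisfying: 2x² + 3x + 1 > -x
Holds for: {-5, -4, -3, -2, 0, 1, 2, 3, 4, 5}
Fails for: {-1}

Answer: {-5, -4, -3, -2, 0, 1, 2, 3, 4, 5}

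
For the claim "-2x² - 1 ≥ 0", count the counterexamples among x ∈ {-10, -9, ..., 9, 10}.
Counterexamples in [-10, 10]: {-10, -9, -8, -7, -6, -5, -4, -3, -2, -1, 0, 1, 2, 3, 4, 5, 6, 7, 8, 9, 10}.

Counting them gives 21 values.

Answer: 21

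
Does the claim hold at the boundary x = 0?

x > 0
x = 0: 0 > 0 — FAILS

The relation fails at x = 0, so x = 0 is a counterexample.

Answer: No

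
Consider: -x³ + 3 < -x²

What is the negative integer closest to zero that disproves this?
Testing negative integers from -1 downward:
x = -1: LHS = -(-1)³ + 3 = 4, RHS = -(-1)² = -1; 4 < -1 — FAILS  ← closest negative counterexample to 0

Answer: x = -1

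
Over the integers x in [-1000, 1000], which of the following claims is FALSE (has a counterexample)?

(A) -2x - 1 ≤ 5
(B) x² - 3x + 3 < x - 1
(A) x = -4: LHS = -2·(-4) - 1 = 7; 7 ≤ 5 — FAILS
(B) x = 0: LHS = 0² - 3·0 + 3 = 3, RHS = 0 - 1 = -1; 3 < -1 — FAILS

Answer: Both A and B are false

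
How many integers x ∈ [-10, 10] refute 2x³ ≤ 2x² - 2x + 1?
Counterexamples in [-10, 10]: {1, 2, 3, 4, 5, 6, 7, 8, 9, 10}.

Counting them gives 10 values.

Answer: 10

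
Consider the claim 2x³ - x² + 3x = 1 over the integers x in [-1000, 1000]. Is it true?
The claim fails at x = 0:
x = 0: LHS = 2·0³ - 0² + 3·0 = 0; 0 = 1 — FAILS

Because a single integer refutes it, the statement is false.

Answer: False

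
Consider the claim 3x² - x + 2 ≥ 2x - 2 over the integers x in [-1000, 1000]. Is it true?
Over all integers in [-1000, 1000], LHS − RHS is smallest at x = 0, where it equals 4:
x = 0: LHS = 3·0² - 0 + 2 = 2, RHS = 2·0 - 2 = -2; 2 ≥ -2 — holds
At the ends of the range:
x = -1000: LHS = 3·(-1000)² - (-1000) + 2 = 3001002, RHS = 2·(-1000) - 2 = -2002; 3001002 ≥ -2002 — holds
x = 1000: LHS = 3·1000² - 1000 + 2 = 2999002, RHS = 2·1000 - 2 = 1998; 2999002 ≥ 1998 — holds
Hence LHS − RHS is never negative, i.e. LHS ≥ RHS throughout, so the relation holds for every integer in [-1000, 1000].

No counterexample exists.

Answer: True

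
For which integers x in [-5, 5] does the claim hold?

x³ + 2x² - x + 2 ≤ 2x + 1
Holds for: {-5, -4}
Fails for: {-3, -2, -1, 0, 1, 2, 3, 4, 5}

Answer: {-5, -4}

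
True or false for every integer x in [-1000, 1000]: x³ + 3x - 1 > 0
The claim fails at x = 0:
x = 0: LHS = 0³ + 3·0 - 1 = -1; -1 > 0 — FAILS

Because a single integer refutes it, the statement is false.

Answer: False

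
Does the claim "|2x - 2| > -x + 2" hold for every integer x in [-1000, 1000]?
The claim fails at x = 0:
x = 0: LHS = |2·0 - 2| = |-2| = 2, RHS = -0 + 2 = 2; 2 > 2 — FAILS

Because a single integer refutes it, the statement is false.

Answer: False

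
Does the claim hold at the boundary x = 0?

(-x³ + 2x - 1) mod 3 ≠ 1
x = 0: LHS = (-0³ + 2·0 - 1) mod 3 = (-1) mod 3 = 2; 2 ≠ 1 — holds

The relation is satisfied at x = 0.

Answer: Yes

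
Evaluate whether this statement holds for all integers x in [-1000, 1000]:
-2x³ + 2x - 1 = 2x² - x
The claim fails at x = 0:
x = 0: LHS = -2·0³ + 2·0 - 1 = -1, RHS = 2·0² - 0 = 0; -1 = 0 — FAILS

Because a single integer refutes it, the statement is false.

Answer: False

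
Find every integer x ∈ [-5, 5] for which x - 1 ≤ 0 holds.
Holds for: {-5, -4, -3, -2, -1, 0, 1}
Fails for: {2, 3, 4, 5}

Answer: {-5, -4, -3, -2, -1, 0, 1}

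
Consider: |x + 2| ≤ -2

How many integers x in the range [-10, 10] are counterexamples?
Counterexamples in [-10, 10]: {-10, -9, -8, -7, -6, -5, -4, -3, -2, -1, 0, 1, 2, 3, 4, 5, 6, 7, 8, 9, 10}.

Counting them gives 21 values.

Answer: 21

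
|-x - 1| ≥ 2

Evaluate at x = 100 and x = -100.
x = 100: LHS = |-100 - 1| = |-101| = 101; 101 ≥ 2 — holds
x = -100: LHS = |-(-100) - 1| = |99| = 99; 99 ≥ 2 — holds

Answer: Yes, holds for both x = 100 and x = -100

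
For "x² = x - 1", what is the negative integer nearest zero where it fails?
Testing negative integers from -1 downward:
x = -1: LHS = (-1)² = 1, RHS = (-1) - 1 = -2; 1 = -2 — FAILS  ← closest negative counterexample to 0

Answer: x = -1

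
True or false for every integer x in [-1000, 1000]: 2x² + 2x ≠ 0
The claim fails at x = 0:
x = 0: LHS = 2·0² + 2·0 = 0; 0 ≠ 0 — FAILS

Because a single integer refutes it, the statement is false.

Answer: False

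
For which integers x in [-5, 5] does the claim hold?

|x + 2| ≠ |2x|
Holds for: {-5, -4, -3, -2, -1, 0, 1, 3, 4, 5}
Fails for: {2}

Answer: {-5, -4, -3, -2, -1, 0, 1, 3, 4, 5}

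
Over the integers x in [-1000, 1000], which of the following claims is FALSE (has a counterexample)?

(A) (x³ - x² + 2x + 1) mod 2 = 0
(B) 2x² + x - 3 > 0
(A) x = 0: LHS = (0³ - 0² + 2·0 + 1) mod 2 = 1 mod 2 = 1; 1 = 0 — FAILS
(B) x = 0: LHS = 2·0² + 0 - 3 = -3; -3 > 0 — FAILS

Answer: Both A and B are false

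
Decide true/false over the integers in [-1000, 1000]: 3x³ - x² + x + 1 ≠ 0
Track d = LHS − RHS over the integers in [-1000, 1000]. Equality would need d = 0, but d changes sign only between consecutive integers, jumping over 0:
x = -1: LHS = 3·(-1)³ - (-1)² + (-1) + 1 = -4; -4 ≠ 0 — holds  (d = -4)
x = 0: LHS = 3·0³ - 0² + 0 + 1 = 1; 1 ≠ 0 — holds  (d = 1)
Away from these crossings d keeps a constant sign, and checking every integer in [-1000, 1000] confirms d ≠ 0 throughout. Hence the two sides are never equal, so the relation holds for every integer in [-1000, 1000].

No counterexample exists.

Answer: True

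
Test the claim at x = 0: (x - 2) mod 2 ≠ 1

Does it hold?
x = 0: LHS = (0 - 2) mod 2 = (-2) mod 2 = 0; 0 ≠ 1 — holds

The relation is satisfied at x = 0.

Answer: Yes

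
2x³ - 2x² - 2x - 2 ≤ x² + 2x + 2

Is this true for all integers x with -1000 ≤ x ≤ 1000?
The claim fails at x = 3:
x = 3: LHS = 2·3³ - 2·3² - 2·3 - 2 = 28, RHS = 3² + 2·3 + 2 = 17; 28 ≤ 17 — FAILS

Because a single integer refutes it, the statement is false.

Answer: False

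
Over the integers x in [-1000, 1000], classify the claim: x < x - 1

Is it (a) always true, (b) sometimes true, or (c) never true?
Over all integers in [-1000, 1000], LHS − RHS is smallest at x = 0, where it equals 1:
x = 0: RHS = 0 - 1 = -1; 0 < -1 — FAILS
At the ends of the range:
x = -1000: RHS = (-1000) - 1 = -1001; -1000 < -1001 — FAILS
x = 1000: RHS = 1000 - 1 = 999; 1000 < 999 — FAILS
Hence LHS − RHS is never negative, i.e. LHS ≥ RHS throughout, so the claimed relation (<) fails for every integer in [-1000, 1000].

No integer in the range satisfies it.

Answer: Never true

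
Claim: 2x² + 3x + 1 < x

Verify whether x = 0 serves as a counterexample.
Substitute x = 0 into the relation:
x = 0: LHS = 2·0² + 3·0 + 1 = 1; 1 < 0 — FAILS

Since the claim fails at x = 0, this value is a counterexample.

Answer: Yes, x = 0 is a counterexample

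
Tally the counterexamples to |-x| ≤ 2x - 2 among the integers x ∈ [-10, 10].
Counterexamples in [-10, 10]: {-10, -9, -8, -7, -6, -5, -4, -3, -2, -1, 0, 1}.

Counting them gives 12 values.

Answer: 12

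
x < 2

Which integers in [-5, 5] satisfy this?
Holds for: {-5, -4, -3, -2, -1, 0, 1}
Fails for: {2, 3, 4, 5}

Answer: {-5, -4, -3, -2, -1, 0, 1}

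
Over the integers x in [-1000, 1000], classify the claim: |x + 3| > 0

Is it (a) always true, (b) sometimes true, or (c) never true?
Holds at x = 0: LHS = |0 + 3| = |3| = 3; 3 > 0 — holds
Fails at x = -3: LHS = |(-3) + 3| = |0| = 0; 0 > 0 — FAILS
It is satisfied by some integers in the range but not all.

Answer: Sometimes true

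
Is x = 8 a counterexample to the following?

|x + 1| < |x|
Substitute x = 8 into the relation:
x = 8: LHS = |8 + 1| = |9| = 9, RHS = |8| = 8; 9 < 8 — FAILS

Since the claim fails at x = 8, this value is a counterexample.

Answer: Yes, x = 8 is a counterexample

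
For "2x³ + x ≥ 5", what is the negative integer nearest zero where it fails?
Testing negative integers from -1 downward:
x = -1: LHS = 2·(-1)³ + (-1) = -3; -3 ≥ 5 — FAILS  ← closest negative counterexample to 0

Answer: x = -1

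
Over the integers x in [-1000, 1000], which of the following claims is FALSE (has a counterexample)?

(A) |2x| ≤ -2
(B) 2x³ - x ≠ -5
(A) x = 0: LHS = |2·0| = |0| = 0; 0 ≤ -2 — FAILS

(B) Track d = LHS − RHS over the integers in [-1000, 1000]. Equality would need d = 0, but d changes sign only between consecutive integers, jumping over 0:
x = -2: LHS = 2·(-2)³ - (-2) = -14; -14 ≠ -5 — holds  (d = -9)
x = -1: LHS = 2·(-1)³ - (-1) = -1; -1 ≠ -5 — holds  (d = 4)
Away from these crossings d keeps a constant sign, and checking every integer in [-1000, 1000] confirms d ≠ 0 throughout. Hence the two sides are never equal, so the relation holds for every integer in [-1000, 1000].

Only (A) has a counterexample.

Answer: A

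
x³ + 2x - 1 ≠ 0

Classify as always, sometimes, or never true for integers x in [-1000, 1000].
Track d = LHS − RHS over the integers in [-1000, 1000]. Equality would need d = 0, but d changes sign only between consecutive integers, jumping over 0:
x = 0: LHS = 0³ + 2·0 - 1 = -1; -1 ≠ 0 — holds  (d = -1)
x = 1: LHS = 1³ + 2·1 - 1 = 2; 2 ≠ 0 — holds  (d = 2)
Away from these crossings d keeps a constant sign, and checking every integer in [-1000, 1000] confirms d ≠ 0 throughout. Hence the two sides are never equal, so the relation holds for every integer in [-1000, 1000].

No counterexample exists.

Answer: Always true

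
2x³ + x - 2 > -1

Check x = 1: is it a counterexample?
Substitute x = 1 into the relation:
x = 1: LHS = 2·1³ + 1 - 2 = 1; 1 > -1 — holds

The claim holds here, so x = 1 is not a counterexample. (A counterexample exists elsewhere, e.g. x = 0.)

Answer: No, x = 1 is not a counterexample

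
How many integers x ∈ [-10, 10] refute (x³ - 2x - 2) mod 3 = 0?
Counterexamples in [-10, 10]: {-10, -9, -7, -6, -4, -3, -1, 0, 2, 3, 5, 6, 8, 9}.

Counting them gives 14 values.

Answer: 14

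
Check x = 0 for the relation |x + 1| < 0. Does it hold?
x = 0: LHS = |0 + 1| = |1| = 1; 1 < 0 — FAILS

The relation fails at x = 0, so x = 0 is a counterexample.

Answer: No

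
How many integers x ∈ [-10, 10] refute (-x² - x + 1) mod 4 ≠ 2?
For a polynomial with integer coefficients, its value mod 4 depends only on x mod 4, so it suffices to check one representative of each residue class, x = 0, 1, 2, 3:
x = 0: LHS = (-0² - 0 + 1) mod 4 = 1 mod 4 = 1; 1 ≠ 2 — holds
x = 1: LHS = (-1² - 1 + 1) mod 4 = (-1) mod 4 = 3; 3 ≠ 2 — holds
x = 2: LHS = (-2² - 2 + 1) mod 4 = (-5) mod 4 = 3; 3 ≠ 2 — holds
x = 3: LHS = (-3² - 3 + 1) mod 4 = (-11) mod 4 = 1; 1 ≠ 2 — holds
The relation holds in every residue class, so the relation holds for every integer in [-10, 10].

No counterexample appears in that range.

Answer: 0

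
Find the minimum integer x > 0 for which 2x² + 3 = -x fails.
Testing positive integers:
x = 1: LHS = 2·1² + 3 = 5; 5 = -1 — FAILS  ← smallest positive counterexample

Answer: x = 1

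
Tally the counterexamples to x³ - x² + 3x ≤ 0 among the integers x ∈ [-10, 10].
Counterexamples in [-10, 10]: {1, 2, 3, 4, 5, 6, 7, 8, 9, 10}.

Counting them gives 10 values.

Answer: 10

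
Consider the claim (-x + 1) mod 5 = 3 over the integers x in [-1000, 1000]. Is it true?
The claim fails at x = 0:
x = 0: LHS = (-0 + 1) mod 5 = 1 mod 5 = 1; 1 = 3 — FAILS

Because a single integer refutes it, the statement is false.

Answer: False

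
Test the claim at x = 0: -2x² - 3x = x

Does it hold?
x = 0: LHS = -2·0² - 3·0 = 0; 0 = 0 — holds

The relation is satisfied at x = 0.

Answer: Yes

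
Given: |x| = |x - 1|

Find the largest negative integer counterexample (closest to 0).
Testing negative integers from -1 downward:
x = -1: LHS = |-1| = 1, RHS = |(-1) - 1| = |-2| = 2; 1 = 2 — FAILS  ← closest negative counterexample to 0

Answer: x = -1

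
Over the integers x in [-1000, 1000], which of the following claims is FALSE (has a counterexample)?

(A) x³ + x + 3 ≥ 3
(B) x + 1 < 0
(A) x = -1: LHS = (-1)³ + (-1) + 3 = 1; 1 ≥ 3 — FAILS
(B) x = 0: LHS = 0 + 1 = 1; 1 < 0 — FAILS

Answer: Both A and B are false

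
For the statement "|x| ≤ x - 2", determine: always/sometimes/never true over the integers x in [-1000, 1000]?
Over all integers in [-1000, 1000], LHS − RHS is smallest at x = 0, where it equals 2:
x = 0: LHS = |0| = 0, RHS = 0 - 2 = -2; 0 ≤ -2 — FAILS
At the ends of the range:
x = -1000: LHS = |-1000| = 1000, RHS = (-1000) - 2 = -1002; 1000 ≤ -1002 — FAILS
x = 1000: LHS = |1000| = 1000, RHS = 1000 - 2 = 998; 1000 ≤ 998 — FAILS
Hence LHS − RHS is never zero or negative, i.e. LHS > RHS throughout, so the claimed relation (≤) fails for every integer in [-1000, 1000].

No integer in the range satisfies it.

Answer: Never true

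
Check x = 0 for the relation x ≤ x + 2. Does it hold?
x = 0: RHS = 0 + 2 = 2; 0 ≤ 2 — holds

The relation is satisfied at x = 0.

Answer: Yes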